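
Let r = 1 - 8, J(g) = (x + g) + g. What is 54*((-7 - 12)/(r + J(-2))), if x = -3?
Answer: 513/7 ≈ 73.286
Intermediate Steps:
J(g) = -3 + 2*g (J(g) = (-3 + g) + g = -3 + 2*g)
r = -7
54*((-7 - 12)/(r + J(-2))) = 54*((-7 - 12)/(-7 + (-3 + 2*(-2)))) = 54*(-19/(-7 + (-3 - 4))) = 54*(-19/(-7 - 7)) = 54*(-19/(-14)) = 54*(-19*(-1/14)) = 54*(19/14) = 513/7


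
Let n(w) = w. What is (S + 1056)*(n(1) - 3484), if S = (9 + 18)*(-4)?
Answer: -3301884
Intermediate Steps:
S = -108 (S = 27*(-4) = -108)
(S + 1056)*(n(1) - 3484) = (-108 + 1056)*(1 - 3484) = 948*(-3483) = -3301884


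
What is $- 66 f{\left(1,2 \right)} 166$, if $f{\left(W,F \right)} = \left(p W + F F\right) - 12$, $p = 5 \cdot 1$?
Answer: $32868$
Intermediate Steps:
$p = 5$
$f{\left(W,F \right)} = -12 + F^{2} + 5 W$ ($f{\left(W,F \right)} = \left(5 W + F F\right) - 12 = \left(5 W + F^{2}\right) - 12 = \left(F^{2} + 5 W\right) - 12 = -12 + F^{2} + 5 W$)
$- 66 f{\left(1,2 \right)} 166 = - 66 \left(-12 + 2^{2} + 5 \cdot 1\right) 166 = - 66 \left(-12 + 4 + 5\right) 166 = \left(-66\right) \left(-3\right) 166 = 198 \cdot 166 = 32868$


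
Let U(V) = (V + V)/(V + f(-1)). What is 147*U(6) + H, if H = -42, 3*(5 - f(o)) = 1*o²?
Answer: 987/8 ≈ 123.38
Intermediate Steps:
f(o) = 5 - o²/3
U(V) = 2*V/(14/3 + V) (U(V) = (V + V)/(V + (5 - ⅓*(-1)²)) = (2*V)/(V + (5 - ⅓*1)) = (2*V)/(V + (5 - ⅓)) = (2*V)/(V + 14/3) = (2*V)/(14/3 + V) = 2*V/(14/3 + V))
147*U(6) + H = 147*(6*6/(14 + 3*6)) - 42 = 147*(6*6/(14 + 18)) - 42 = 147*(6*6/32) - 42 = 147*(6*6*(1/32)) - 42 = 147*(9/8) - 42 = 1323/8 - 42 = 987/8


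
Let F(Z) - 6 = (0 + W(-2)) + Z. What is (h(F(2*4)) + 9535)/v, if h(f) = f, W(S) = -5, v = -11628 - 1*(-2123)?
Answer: -9544/9505 ≈ -1.0041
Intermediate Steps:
v = -9505 (v = -11628 + 2123 = -9505)
F(Z) = 1 + Z (F(Z) = 6 + ((0 - 5) + Z) = 6 + (-5 + Z) = 1 + Z)
(h(F(2*4)) + 9535)/v = ((1 + 2*4) + 9535)/(-9505) = ((1 + 8) + 9535)*(-1/9505) = (9 + 9535)*(-1/9505) = 9544*(-1/9505) = -9544/9505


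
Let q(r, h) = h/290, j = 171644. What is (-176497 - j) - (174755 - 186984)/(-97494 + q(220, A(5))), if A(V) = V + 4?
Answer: -9843081422801/28273251 ≈ -3.4814e+5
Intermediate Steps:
A(V) = 4 + V
q(r, h) = h/290 (q(r, h) = h*(1/290) = h/290)
(-176497 - j) - (174755 - 186984)/(-97494 + q(220, A(5))) = (-176497 - 1*171644) - (174755 - 186984)/(-97494 + (4 + 5)/290) = (-176497 - 171644) - (-12229)/(-97494 + (1/290)*9) = -348141 - (-12229)/(-97494 + 9/290) = -348141 - (-12229)/(-28273251/290) = -348141 - (-12229)*(-290)/28273251 = -348141 - 1*3546410/28273251 = -348141 - 3546410/28273251 = -9843081422801/28273251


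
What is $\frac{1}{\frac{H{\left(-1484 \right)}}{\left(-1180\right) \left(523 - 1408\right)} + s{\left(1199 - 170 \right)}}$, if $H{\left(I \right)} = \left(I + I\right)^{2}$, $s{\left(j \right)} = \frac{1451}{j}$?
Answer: $\frac{29849575}{293882361} \approx 0.10157$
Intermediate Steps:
$H{\left(I \right)} = 4 I^{2}$ ($H{\left(I \right)} = \left(2 I\right)^{2} = 4 I^{2}$)
$\frac{1}{\frac{H{\left(-1484 \right)}}{\left(-1180\right) \left(523 - 1408\right)} + s{\left(1199 - 170 \right)}} = \frac{1}{\frac{4 \left(-1484\right)^{2}}{\left(-1180\right) \left(523 - 1408\right)} + \frac{1451}{1199 - 170}} = \frac{1}{\frac{4 \cdot 2202256}{\left(-1180\right) \left(-885\right)} + \frac{1451}{1029}} = \frac{1}{\frac{8809024}{1044300} + 1451 \cdot \frac{1}{1029}} = \frac{1}{8809024 \cdot \frac{1}{1044300} + \frac{1451}{1029}} = \frac{1}{\frac{2202256}{261075} + \frac{1451}{1029}} = \frac{1}{\frac{293882361}{29849575}} = \frac{29849575}{293882361}$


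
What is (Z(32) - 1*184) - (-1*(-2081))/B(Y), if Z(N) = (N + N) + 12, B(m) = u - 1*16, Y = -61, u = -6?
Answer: -295/22 ≈ -13.409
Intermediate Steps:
B(m) = -22 (B(m) = -6 - 1*16 = -6 - 16 = -22)
Z(N) = 12 + 2*N (Z(N) = 2*N + 12 = 12 + 2*N)
(Z(32) - 1*184) - (-1*(-2081))/B(Y) = ((12 + 2*32) - 1*184) - (-1*(-2081))/(-22) = ((12 + 64) - 184) - 2081*(-1)/22 = (76 - 184) - 1*(-2081/22) = -108 + 2081/22 = -295/22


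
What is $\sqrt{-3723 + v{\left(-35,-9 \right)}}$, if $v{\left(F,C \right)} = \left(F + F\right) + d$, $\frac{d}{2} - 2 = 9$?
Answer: $3 i \sqrt{419} \approx 61.408 i$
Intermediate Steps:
$d = 22$ ($d = 4 + 2 \cdot 9 = 4 + 18 = 22$)
$v{\left(F,C \right)} = 22 + 2 F$ ($v{\left(F,C \right)} = \left(F + F\right) + 22 = 2 F + 22 = 22 + 2 F$)
$\sqrt{-3723 + v{\left(-35,-9 \right)}} = \sqrt{-3723 + \left(22 + 2 \left(-35\right)\right)} = \sqrt{-3723 + \left(22 - 70\right)} = \sqrt{-3723 - 48} = \sqrt{-3771} = 3 i \sqrt{419}$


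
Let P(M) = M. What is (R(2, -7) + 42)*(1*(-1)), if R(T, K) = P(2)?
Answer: -44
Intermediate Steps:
R(T, K) = 2
(R(2, -7) + 42)*(1*(-1)) = (2 + 42)*(1*(-1)) = 44*(-1) = -44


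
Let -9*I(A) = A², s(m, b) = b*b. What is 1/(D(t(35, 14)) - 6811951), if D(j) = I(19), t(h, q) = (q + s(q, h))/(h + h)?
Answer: -9/61307920 ≈ -1.4680e-7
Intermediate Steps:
s(m, b) = b²
t(h, q) = (q + h²)/(2*h) (t(h, q) = (q + h²)/(h + h) = (q + h²)/((2*h)) = (q + h²)*(1/(2*h)) = (q + h²)/(2*h))
I(A) = -A²/9
D(j) = -361/9 (D(j) = -⅑*19² = -⅑*361 = -361/9)
1/(D(t(35, 14)) - 6811951) = 1/(-361/9 - 6811951) = 1/(-61307920/9) = -9/61307920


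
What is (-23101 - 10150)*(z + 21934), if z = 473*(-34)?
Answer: -194584852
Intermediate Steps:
z = -16082
(-23101 - 10150)*(z + 21934) = (-23101 - 10150)*(-16082 + 21934) = -33251*5852 = -194584852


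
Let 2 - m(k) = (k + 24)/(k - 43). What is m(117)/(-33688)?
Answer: -7/2492912 ≈ -2.8080e-6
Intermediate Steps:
m(k) = 2 - (24 + k)/(-43 + k) (m(k) = 2 - (k + 24)/(k - 43) = 2 - (24 + k)/(-43 + k))
m(117)/(-33688) = ((-110 + 117)/(-43 + 117))/(-33688) = (7/74)*(-1/33688) = -7/2492912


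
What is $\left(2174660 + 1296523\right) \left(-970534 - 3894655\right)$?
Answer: $-16887961348587$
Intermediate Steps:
$\left(2174660 + 1296523\right) \left(-970534 - 3894655\right) = 3471183 \left(-4865189\right) = -16887961348587$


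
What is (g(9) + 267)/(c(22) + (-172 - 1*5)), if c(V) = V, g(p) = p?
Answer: -276/155 ≈ -1.7806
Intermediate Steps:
(g(9) + 267)/(c(22) + (-172 - 1*5)) = (9 + 267)/(22 + (-172 - 1*5)) = 276/(22 + (-172 - 5)) = 276/(22 - 177) = 276/(-155) = 276*(-1/155) = -276/155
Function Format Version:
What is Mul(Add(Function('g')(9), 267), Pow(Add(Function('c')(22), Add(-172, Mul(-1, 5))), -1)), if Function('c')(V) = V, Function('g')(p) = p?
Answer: Rational(-276, 155) ≈ -1.7806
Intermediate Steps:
Mul(Add(Function('g')(9), 267), Pow(Add(Function('c')(22), Add(-172, Mul(-1, 5))), -1)) = Mul(Add(9, 267), Pow(Add(22, Add(-172, Mul(-1, 5))), -1)) = Mul(276, Pow(Add(22, Add(-172, -5)), -1)) = Mul(276, Pow(Add(22, -177), -1)) = Mul(276, Pow(-155, -1)) = Mul(276, Rational(-1, 155)) = Rational(-276, 155)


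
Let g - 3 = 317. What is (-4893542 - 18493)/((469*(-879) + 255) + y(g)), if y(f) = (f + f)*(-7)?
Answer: 4912035/416476 ≈ 11.794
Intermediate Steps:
g = 320 (g = 3 + 317 = 320)
y(f) = -14*f (y(f) = (2*f)*(-7) = -14*f)
(-4893542 - 18493)/((469*(-879) + 255) + y(g)) = (-4893542 - 18493)/((469*(-879) + 255) - 14*320) = -4912035/((-412251 + 255) - 4480) = -4912035/(-411996 - 4480) = -4912035/(-416476) = -4912035*(-1/416476) = 4912035/416476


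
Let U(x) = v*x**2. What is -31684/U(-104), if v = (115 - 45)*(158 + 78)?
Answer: -7921/44670080 ≈ -0.00017732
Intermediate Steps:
v = 16520 (v = 70*236 = 16520)
U(x) = 16520*x**2
-31684/U(-104) = -31684/(16520*(-104)**2) = -31684/(16520*10816) = -31684/178680320 = -31684*1/178680320 = -7921/44670080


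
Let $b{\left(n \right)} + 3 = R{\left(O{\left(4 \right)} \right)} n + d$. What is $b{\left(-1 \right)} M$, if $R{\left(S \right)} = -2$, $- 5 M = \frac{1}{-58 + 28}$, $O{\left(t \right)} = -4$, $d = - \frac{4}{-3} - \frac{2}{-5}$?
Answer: $\frac{11}{2250} \approx 0.0048889$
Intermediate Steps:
$d = \frac{26}{15}$ ($d = \left(-4\right) \left(- \frac{1}{3}\right) - - \frac{2}{5} = \frac{4}{3} + \frac{2}{5} = \frac{26}{15} \approx 1.7333$)
$M = \frac{1}{150}$ ($M = - \frac{1}{5 \left(-58 + 28\right)} = - \frac{1}{5 \left(-30\right)} = \left(- \frac{1}{5}\right) \left(- \frac{1}{30}\right) = \frac{1}{150} \approx 0.0066667$)
$b{\left(n \right)} = - \frac{19}{15} - 2 n$ ($b{\left(n \right)} = -3 - \left(- \frac{26}{15} + 2 n\right) = - \frac{19}{15} - 2 n$)
$b{\left(-1 \right)} M = \left(- \frac{19}{15} - -2\right) \frac{1}{150} = \left(- \frac{19}{15} + 2\right) \frac{1}{150} = \frac{11}{15} \cdot \frac{1}{150} = \frac{11}{2250}$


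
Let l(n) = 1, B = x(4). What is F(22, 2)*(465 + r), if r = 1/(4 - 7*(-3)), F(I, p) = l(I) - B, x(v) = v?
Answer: -34878/25 ≈ -1395.1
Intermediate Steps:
B = 4
F(I, p) = -3 (F(I, p) = 1 - 1*4 = 1 - 4 = -3)
r = 1/25 (r = 1/(4 + 21) = 1/25 ≈ 0.040000)
F(22, 2)*(465 + r) = -3*(465 + 1/25) = -3*11626/25 = -34878/25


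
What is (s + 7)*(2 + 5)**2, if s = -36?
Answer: -1421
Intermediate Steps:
(s + 7)*(2 + 5)**2 = (-36 + 7)*(2 + 5)**2 = -29*7**2 = -29*49 = -1421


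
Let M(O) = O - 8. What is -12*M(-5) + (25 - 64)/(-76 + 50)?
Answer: 315/2 ≈ 157.50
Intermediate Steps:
M(O) = -8 + O
-12*M(-5) + (25 - 64)/(-76 + 50) = -12*(-8 - 5) + (25 - 64)/(-76 + 50) = -12*(-13) - 39/(-26) = 156 - 39*(-1/26) = 156 + 3/2 = 315/2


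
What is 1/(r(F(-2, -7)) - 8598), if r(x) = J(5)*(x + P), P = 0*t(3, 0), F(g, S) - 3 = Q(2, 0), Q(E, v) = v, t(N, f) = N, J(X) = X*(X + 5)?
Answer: -1/8448 ≈ -0.00011837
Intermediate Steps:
J(X) = X*(5 + X)
F(g, S) = 3 (F(g, S) = 3 + 0 = 3)
P = 0 (P = 0*3 = 0)
r(x) = 50*x (r(x) = (5*(5 + 5))*(x + 0) = (5*10)*x = 50*x)
1/(r(F(-2, -7)) - 8598) = 1/(50*3 - 8598) = 1/(150 - 8598) = 1/(-8448) = -1/8448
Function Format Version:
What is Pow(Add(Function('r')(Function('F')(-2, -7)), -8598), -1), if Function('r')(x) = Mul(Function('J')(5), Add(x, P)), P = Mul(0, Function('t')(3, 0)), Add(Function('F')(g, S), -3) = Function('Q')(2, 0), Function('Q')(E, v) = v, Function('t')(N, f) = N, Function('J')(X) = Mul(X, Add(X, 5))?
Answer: Rational(-1, 8448) ≈ -0.00011837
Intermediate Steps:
Function('J')(X) = Mul(X, Add(5, X))
Function('F')(g, S) = 3 (Function('F')(g, S) = Add(3, 0) = 3)
P = 0 (P = Mul(0, 3) = 0)
Function('r')(x) = Mul(50, x) (Function('r')(x) = Mul(Mul(5, Add(5, 5)), Add(x, 0)) = Mul(Mul(5, 10), x) = Mul(50, x))
Pow(Add(Function('r')(Function('F')(-2, -7)), -8598), -1) = Pow(Add(Mul(50, 3), -8598), -1) = Pow(Add(150, -8598), -1) = Pow(-8448, -1) = Rational(-1, 8448)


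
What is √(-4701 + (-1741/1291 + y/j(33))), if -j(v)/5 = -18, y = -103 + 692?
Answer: I*√7043766759710/38730 ≈ 68.526*I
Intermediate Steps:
y = 589
j(v) = 90 (j(v) = -5*(-18) = 90)
√(-4701 + (-1741/1291 + y/j(33))) = √(-4701 + (-1741/1291 + 589/90)) = √(-4701 + 603709/116190) = √(-545605481/116190) = I*√7043766759710/38730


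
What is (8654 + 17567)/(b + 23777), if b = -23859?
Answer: -26221/82 ≈ -319.77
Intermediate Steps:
(8654 + 17567)/(b + 23777) = (8654 + 17567)/(-23859 + 23777) = 26221/(-82) = 26221*(-1/82) = -26221/82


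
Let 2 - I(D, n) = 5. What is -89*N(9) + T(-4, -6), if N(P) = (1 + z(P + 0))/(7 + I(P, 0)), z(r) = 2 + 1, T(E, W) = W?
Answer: -95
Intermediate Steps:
I(D, n) = -3 (I(D, n) = 2 - 1*5 = 2 - 5 = -3)
z(r) = 3
N(P) = 1 (N(P) = (1 + 3)/(7 - 3) = 4/4 = 4*(¼) = 1)
-89*N(9) + T(-4, -6) = -89*1 - 6 = -89 - 6 = -95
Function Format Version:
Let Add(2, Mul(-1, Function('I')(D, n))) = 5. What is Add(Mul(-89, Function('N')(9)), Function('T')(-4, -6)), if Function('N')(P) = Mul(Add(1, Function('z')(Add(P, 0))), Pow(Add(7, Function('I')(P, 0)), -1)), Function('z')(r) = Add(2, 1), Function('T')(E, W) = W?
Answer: -95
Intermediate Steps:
Function('I')(D, n) = -3 (Function('I')(D, n) = Add(2, Mul(-1, 5)) = Add(2, -5) = -3)
Function('z')(r) = 3
Function('N')(P) = 1 (Function('N')(P) = Mul(Add(1, 3), Pow(Add(7, -3), -1)) = Mul(4, Pow(4, -1)) = Mul(4, Rational(1, 4)) = 1)
Add(Mul(-89, Function('N')(9)), Function('T')(-4, -6)) = Add(Mul(-89, 1), -6) = Add(-89, -6) = -95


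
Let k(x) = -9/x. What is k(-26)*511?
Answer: 4599/26 ≈ 176.88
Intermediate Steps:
k(-26)*511 = -9/(-26)*511 = -9*(-1/26)*511 = (9/26)*511 = 4599/26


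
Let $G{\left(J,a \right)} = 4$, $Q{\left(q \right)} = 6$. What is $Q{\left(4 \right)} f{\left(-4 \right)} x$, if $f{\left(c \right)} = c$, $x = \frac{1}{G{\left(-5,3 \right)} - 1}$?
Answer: $-8$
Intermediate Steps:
$x = \frac{1}{3}$ ($x = \frac{1}{4 - 1} = \frac{1}{3} \approx 0.33333$)
$Q{\left(4 \right)} f{\left(-4 \right)} x = 6 \left(-4\right) \frac{1}{3} = \left(-24\right) \frac{1}{3} = -8$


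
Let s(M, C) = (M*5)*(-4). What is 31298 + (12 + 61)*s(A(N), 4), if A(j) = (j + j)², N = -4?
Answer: -62142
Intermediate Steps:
A(j) = 4*j² (A(j) = (2*j)² = 4*j²)
s(M, C) = -20*M (s(M, C) = (5*M)*(-4) = -20*M)
31298 + (12 + 61)*s(A(N), 4) = 31298 + (12 + 61)*(-80*(-4)²) = 31298 + 73*(-80*16) = 31298 + 73*(-20*64) = 31298 + 73*(-1280) = 31298 - 93440 = -62142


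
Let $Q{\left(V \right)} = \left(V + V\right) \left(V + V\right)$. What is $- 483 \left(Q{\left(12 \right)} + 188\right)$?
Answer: $-369012$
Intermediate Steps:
$Q{\left(V \right)} = 4 V^{2}$ ($Q{\left(V \right)} = 2 V 2 V = 4 V^{2}$)
$- 483 \left(Q{\left(12 \right)} + 188\right) = - 483 \left(4 \cdot 12^{2} + 188\right) = - 483 \left(4 \cdot 144 + 188\right) = - 483 \left(576 + 188\right) = \left(-483\right) 764 = -369012$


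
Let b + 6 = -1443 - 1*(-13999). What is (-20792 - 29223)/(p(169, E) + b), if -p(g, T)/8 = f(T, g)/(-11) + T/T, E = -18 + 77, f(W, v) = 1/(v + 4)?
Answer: -95178545/23867434 ≈ -3.9878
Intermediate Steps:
f(W, v) = 1/(4 + v)
E = 59
b = 12550 (b = -6 + (-1443 - 1*(-13999)) = -6 + (-1443 + 13999) = -6 + 12556 = 12550)
p(g, T) = -8 + 8/(11*(4 + g)) (p(g, T) = -8*(1/((4 + g)*(-11)) + T/T) = -8*(-1/11/(4 + g) + 1) = -8*(-1/(11*(4 + g)) + 1) = -8*(1 - 1/(11*(4 + g))) = -8 + 8/(11*(4 + g)))
(-20792 - 29223)/(p(169, E) + b) = (-20792 - 29223)/(8*(-43 - 11*169)/(11*(4 + 169)) + 12550) = -50015/((8/11)*(-43 - 1859)/173 + 12550) = -50015/((8/11)*(1/173)*(-1902) + 12550) = -50015/(-15216/1903 + 12550) = -50015/23867434/1903 = -50015*1903/23867434 = -95178545/23867434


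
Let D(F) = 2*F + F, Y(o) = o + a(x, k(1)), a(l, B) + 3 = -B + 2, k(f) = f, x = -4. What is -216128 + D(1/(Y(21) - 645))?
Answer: -135296131/626 ≈ -2.1613e+5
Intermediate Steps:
a(l, B) = -1 - B (a(l, B) = -3 + (-B + 2) = -3 + (2 - B) = -1 - B)
Y(o) = -2 + o (Y(o) = o + (-1 - 1*1) = o + (-1 - 1) = o - 2 = -2 + o)
D(F) = 3*F
-216128 + D(1/(Y(21) - 645)) = -216128 + 3/((-2 + 21) - 645) = -216128 + 3/(19 - 645) = -216128 + 3/(-626) = -216128 + 3*(-1/626) = -216128 - 3/626 = -135296131/626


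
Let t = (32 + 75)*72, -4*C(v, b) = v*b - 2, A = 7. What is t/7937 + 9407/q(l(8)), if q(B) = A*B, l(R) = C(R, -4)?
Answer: 150243494/944503 ≈ 159.07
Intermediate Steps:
C(v, b) = 1/2 - b*v/4 (C(v, b) = -(v*b - 2)/4 = -(b*v - 2)/4 = -(-2 + b*v)/4 = 1/2 - b*v/4)
l(R) = 1/2 + R (l(R) = 1/2 - 1/4*(-4)*R = 1/2 + R)
q(B) = 7*B
t = 7704 (t = 107*72 = 7704)
t/7937 + 9407/q(l(8)) = 7704/7937 + 9407/((7*(1/2 + 8))) = 7704*(1/7937) + 9407/((7*(17/2))) = 7704/7937 + 9407/(119/2) = 7704/7937 + 9407*(2/119) = 7704/7937 + 18814/119 = 150243494/944503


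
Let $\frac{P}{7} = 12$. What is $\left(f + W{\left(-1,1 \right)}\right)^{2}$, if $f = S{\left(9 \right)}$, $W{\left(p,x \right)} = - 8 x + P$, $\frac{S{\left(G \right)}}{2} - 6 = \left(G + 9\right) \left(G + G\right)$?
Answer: $541696$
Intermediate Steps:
$P = 84$ ($P = 7 \cdot 12 = 84$)
$S{\left(G \right)} = 12 + 4 G \left(9 + G\right)$ ($S{\left(G \right)} = 12 + 2 \left(G + 9\right) \left(G + G\right) = 12 + 2 \left(9 + G\right) 2 G = 12 + 2 \cdot 2 G \left(9 + G\right) = 12 + 4 G \left(9 + G\right)$)
$W{\left(p,x \right)} = 84 - 8 x$ ($W{\left(p,x \right)} = - 8 x + 84 = 84 - 8 x$)
$f = 660$ ($f = 12 + 4 \cdot 9^{2} + 36 \cdot 9 = 12 + 4 \cdot 81 + 324 = 12 + 324 + 324 = 660$)
$\left(f + W{\left(-1,1 \right)}\right)^{2} = \left(660 + \left(84 - 8\right)\right)^{2} = \left(660 + 76\right)^{2} = 736^{2} = 541696$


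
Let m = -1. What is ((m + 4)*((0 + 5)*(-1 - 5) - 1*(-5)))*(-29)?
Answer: 2175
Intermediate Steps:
((m + 4)*((0 + 5)*(-1 - 5) - 1*(-5)))*(-29) = ((-1 + 4)*((0 + 5)*(-1 - 5) - 1*(-5)))*(-29) = (3*(5*(-6) + 5))*(-29) = (3*(-30 + 5))*(-29) = (3*(-25))*(-29) = -75*(-29) = 2175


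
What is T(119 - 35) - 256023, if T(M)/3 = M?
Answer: -255771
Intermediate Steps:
T(M) = 3*M
T(119 - 35) - 256023 = 3*(119 - 35) - 256023 = 3*84 - 256023 = 252 - 256023 = -255771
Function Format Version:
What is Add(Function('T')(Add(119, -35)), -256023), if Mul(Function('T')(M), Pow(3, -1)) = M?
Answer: -255771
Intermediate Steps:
Function('T')(M) = Mul(3, M)
Add(Function('T')(Add(119, -35)), -256023) = Add(Mul(3, Add(119, -35)), -256023) = Add(Mul(3, 84), -256023) = Add(252, -256023) = -255771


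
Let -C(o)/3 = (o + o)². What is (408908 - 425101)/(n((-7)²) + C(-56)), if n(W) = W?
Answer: 16193/37583 ≈ 0.43086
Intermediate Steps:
C(o) = -12*o² (C(o) = -3*(o + o)² = -3*4*o² = -12*o²)
(408908 - 425101)/(n((-7)²) + C(-56)) = (408908 - 425101)/((-7)² - 12*(-56)²) = -16193/(49 - 12*3136) = -16193/(49 - 37632) = -16193/(-37583) = -16193*(-1/37583) = 16193/37583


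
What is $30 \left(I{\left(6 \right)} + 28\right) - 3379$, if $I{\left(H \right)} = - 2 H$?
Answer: $-2899$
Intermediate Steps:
$30 \left(I{\left(6 \right)} + 28\right) - 3379 = 30 \left(\left(-2\right) 6 + 28\right) - 3379 = 30 \left(-12 + 28\right) - 3379 = 30 \cdot 16 - 3379 = 480 - 3379 = -2899$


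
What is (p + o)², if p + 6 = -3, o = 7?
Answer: 4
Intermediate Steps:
p = -9 (p = -6 - 3 = -9)
(p + o)² = (-9 + 7)² = (-2)² = 4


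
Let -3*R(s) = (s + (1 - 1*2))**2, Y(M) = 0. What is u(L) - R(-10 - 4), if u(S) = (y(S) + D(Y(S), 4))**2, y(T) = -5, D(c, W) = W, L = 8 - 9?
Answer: 76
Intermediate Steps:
L = -1
u(S) = 1 (u(S) = (-5 + 4)**2 = (-1)**2 = 1)
R(s) = -(-1 + s)**2/3 (R(s) = -(s + (1 - 1*2))**2/3 = -(s + (1 - 2))**2/3 = -(s - 1)**2/3 = -(-1 + s)**2/3)
u(L) - R(-10 - 4) = 1 - (-1)*(-1 + (-10 - 4))**2/3 = 1 - (-1)*(-1 - 14)**2/3 = 1 - (-1)*(-15)**2/3 = 1 - (-1)*225/3 = 1 - 1*(-75) = 1 + 75 = 76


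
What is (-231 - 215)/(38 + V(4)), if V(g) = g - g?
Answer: -223/19 ≈ -11.737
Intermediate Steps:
V(g) = 0
(-231 - 215)/(38 + V(4)) = (-231 - 215)/(38 + 0) = -446/38 = -446*1/38 = -223/19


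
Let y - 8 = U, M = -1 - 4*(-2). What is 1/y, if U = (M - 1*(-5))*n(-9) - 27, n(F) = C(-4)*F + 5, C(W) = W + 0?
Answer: 1/473 ≈ 0.0021142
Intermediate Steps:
C(W) = W
n(F) = 5 - 4*F (n(F) = -4*F + 5 = 5 - 4*F)
M = 7 (M = -1 + 8 = 7)
U = 465 (U = (7 - 1*(-5))*(5 - 4*(-9)) - 27 = (7 + 5)*(5 + 36) - 27 = 12*41 - 27 = 492 - 27 = 465)
y = 473 (y = 8 + 465 = 473)
1/y = 1/473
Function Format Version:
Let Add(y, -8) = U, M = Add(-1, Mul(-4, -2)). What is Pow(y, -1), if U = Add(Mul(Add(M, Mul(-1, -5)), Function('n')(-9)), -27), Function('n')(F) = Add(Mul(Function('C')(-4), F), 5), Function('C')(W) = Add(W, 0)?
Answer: Rational(1, 473) ≈ 0.0021142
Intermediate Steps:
Function('C')(W) = W
Function('n')(F) = Add(5, Mul(-4, F)) (Function('n')(F) = Add(Mul(-4, F), 5) = Add(5, Mul(-4, F)))
M = 7 (M = Add(-1, 8) = 7)
U = 465 (U = Add(Mul(Add(7, Mul(-1, -5)), Add(5, Mul(-4, -9))), -27) = Add(Mul(Add(7, 5), Add(5, 36)), -27) = Add(Mul(12, 41), -27) = Add(492, -27) = 465)
y = 473 (y = Add(8, 465) = 473)
Pow(y, -1) = Pow(473, -1) = Rational(1, 473)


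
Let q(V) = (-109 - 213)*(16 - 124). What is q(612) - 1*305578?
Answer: -270802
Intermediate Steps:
q(V) = 34776 (q(V) = -322*(-108) = 34776)
q(612) - 1*305578 = 34776 - 1*305578 = 34776 - 305578 = -270802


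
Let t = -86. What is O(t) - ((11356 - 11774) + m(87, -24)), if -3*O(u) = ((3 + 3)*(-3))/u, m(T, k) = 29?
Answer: 16724/43 ≈ 388.93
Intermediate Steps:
O(u) = 6/u (O(u) = -(3 + 3)*(-3)/(3*u) = -6*(-3)/(3*u) = -(-6)/u = 6/u)
O(t) - ((11356 - 11774) + m(87, -24)) = 6/(-86) - ((11356 - 11774) + 29) = 6*(-1/86) - (-418 + 29) = -3/43 - 1*(-389) = -3/43 + 389 = 16724/43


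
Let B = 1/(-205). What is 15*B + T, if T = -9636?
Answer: -395079/41 ≈ -9636.1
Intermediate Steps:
B = -1/205 ≈ -0.0048781
15*B + T = 15*(-1/205) - 9636 = -3/41 - 9636 = -395079/41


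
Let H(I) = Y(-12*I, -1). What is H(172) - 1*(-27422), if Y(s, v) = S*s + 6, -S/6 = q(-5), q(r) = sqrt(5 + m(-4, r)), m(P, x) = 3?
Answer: 27428 + 24768*sqrt(2) ≈ 62455.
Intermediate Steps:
q(r) = 2*sqrt(2) (q(r) = sqrt(5 + 3) = sqrt(8) = 2*sqrt(2))
S = -12*sqrt(2) ≈ -16.971
Y(s, v) = 6 - 12*s*sqrt(2) (Y(s, v) = (-12*sqrt(2))*s + 6 = -12*s*sqrt(2) + 6 = 6 - 12*s*sqrt(2))
H(I) = 6 + 144*I*sqrt(2) (H(I) = 6 - 12*(-12*I)*sqrt(2) = 6 + 144*I*sqrt(2))
H(172) - 1*(-27422) = (6 + 144*172*sqrt(2)) - 1*(-27422) = (6 + 24768*sqrt(2)) + 27422 = 27428 + 24768*sqrt(2)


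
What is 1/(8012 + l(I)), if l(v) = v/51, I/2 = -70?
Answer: 51/408472 ≈ 0.00012486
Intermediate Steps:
I = -140 (I = 2*(-70) = -140)
l(v) = v/51 (l(v) = v*(1/51) = v/51)
1/(8012 + l(I)) = 1/(8012 + (1/51)*(-140)) = 1/(8012 - 140/51) = 1/(408472/51) = 51/408472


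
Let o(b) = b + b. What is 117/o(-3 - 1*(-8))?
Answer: 117/10 ≈ 11.700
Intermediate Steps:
o(b) = 2*b
117/o(-3 - 1*(-8)) = 117/((2*(-3 - 1*(-8)))) = 117/((2*(-3 + 8))) = 117/((2*5)) = 117/10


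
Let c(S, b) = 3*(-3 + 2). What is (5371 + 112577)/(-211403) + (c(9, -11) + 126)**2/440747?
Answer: -48786911169/93175238041 ≈ -0.52360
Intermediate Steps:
c(S, b) = -3 (c(S, b) = 3*(-1) = -3)
(5371 + 112577)/(-211403) + (c(9, -11) + 126)**2/440747 = (5371 + 112577)/(-211403) + (-3 + 126)**2/440747 = 117948*(-1/211403) + 123**2*(1/440747) = -117948/211403 + 15129*(1/440747) = -117948/211403 + 15129/440747 = -48786911169/93175238041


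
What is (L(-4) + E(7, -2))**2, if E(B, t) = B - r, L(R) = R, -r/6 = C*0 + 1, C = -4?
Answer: 81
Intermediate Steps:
r = -6 (r = -6*(-4*0 + 1) = -6*(0 + 1) = -6*1 = -6)
E(B, t) = 6 + B (E(B, t) = B - 1*(-6) = B + 6 = 6 + B)
(L(-4) + E(7, -2))**2 = (-4 + (6 + 7))**2 = (-4 + 13)**2 = 9**2 = 81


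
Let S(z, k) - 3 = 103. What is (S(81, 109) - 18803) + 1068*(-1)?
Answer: -19765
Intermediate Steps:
S(z, k) = 106 (S(z, k) = 3 + 103 = 106)
(S(81, 109) - 18803) + 1068*(-1) = (106 - 18803) + 1068*(-1) = -18697 - 1068 = -19765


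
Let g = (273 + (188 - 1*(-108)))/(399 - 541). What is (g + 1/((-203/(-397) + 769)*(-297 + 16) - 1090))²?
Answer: 150624870234978786084/9380972099621331169 ≈ 16.056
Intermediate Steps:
g = -569/142 (g = (273 + (188 + 108))/(-142) = (273 + 296)*(-1/142) = 569*(-1/142) = -569/142 ≈ -4.0070)
(g + 1/((-203/(-397) + 769)*(-297 + 16) - 1090))² = (-569/142 + 1/((-203/(-397) + 769)*(-297 + 16) - 1090))² = (-569/142 + 1/((-203*(-1/397) + 769)*(-281) - 1090))² = (-569/142 + 1/((203/397 + 769)*(-281) - 1090))² = (-569/142 + 1/((305496/397)*(-281) - 1090))² = (-569/142 + 1/(-85844376/397 - 1090))² = (-569/142 + 1/(-86277106/397))² = (-569/142 - 397/86277106)² = (-12272932422/3062837263)² = 150624870234978786084/9380972099621331169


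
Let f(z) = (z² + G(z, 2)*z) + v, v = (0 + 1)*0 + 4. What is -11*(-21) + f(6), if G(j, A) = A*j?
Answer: 343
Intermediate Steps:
v = 4 (v = 1*0 + 4 = 0 + 4 = 4)
f(z) = 4 + 3*z² (f(z) = (z² + (2*z)*z) + 4 = (z² + 2*z²) + 4 = 3*z² + 4 = 4 + 3*z²)
-11*(-21) + f(6) = -11*(-21) + (4 + 3*6²) = 231 + (4 + 3*36) = 231 + (4 + 108) = 231 + 112 = 343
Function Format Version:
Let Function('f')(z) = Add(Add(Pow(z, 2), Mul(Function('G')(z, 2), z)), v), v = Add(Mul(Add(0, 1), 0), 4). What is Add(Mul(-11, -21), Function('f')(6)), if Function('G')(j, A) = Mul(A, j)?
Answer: 343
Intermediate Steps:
v = 4 (v = Add(Mul(1, 0), 4) = Add(0, 4) = 4)
Function('f')(z) = Add(4, Mul(3, Pow(z, 2))) (Function('f')(z) = Add(Add(Pow(z, 2), Mul(Mul(2, z), z)), 4) = Add(Add(Pow(z, 2), Mul(2, Pow(z, 2))), 4) = Add(Mul(3, Pow(z, 2)), 4) = Add(4, Mul(3, Pow(z, 2))))
Add(Mul(-11, -21), Function('f')(6)) = Add(Mul(-11, -21), Add(4, Mul(3, Pow(6, 2)))) = Add(231, Add(4, Mul(3, 36))) = Add(231, Add(4, 108)) = Add(231, 112) = 343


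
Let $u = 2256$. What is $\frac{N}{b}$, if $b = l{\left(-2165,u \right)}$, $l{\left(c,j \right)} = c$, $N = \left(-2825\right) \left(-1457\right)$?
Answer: $- \frac{823205}{433} \approx -1901.2$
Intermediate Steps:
$N = 4116025$
$b = -2165$
$\frac{N}{b} = \frac{4116025}{-2165} = 4116025 \left(- \frac{1}{2165}\right) = - \frac{823205}{433}$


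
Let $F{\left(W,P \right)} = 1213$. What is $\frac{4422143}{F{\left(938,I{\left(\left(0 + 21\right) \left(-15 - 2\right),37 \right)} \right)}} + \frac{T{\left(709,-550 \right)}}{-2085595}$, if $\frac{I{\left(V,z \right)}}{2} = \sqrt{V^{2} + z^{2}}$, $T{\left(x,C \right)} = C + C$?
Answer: $\frac{1844560132877}{505965347} \approx 3645.6$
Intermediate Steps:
$T{\left(x,C \right)} = 2 C$
$I{\left(V,z \right)} = 2 \sqrt{V^{2} + z^{2}}$
$\frac{4422143}{F{\left(938,I{\left(\left(0 + 21\right) \left(-15 - 2\right),37 \right)} \right)}} + \frac{T{\left(709,-550 \right)}}{-2085595} = \frac{4422143}{1213} + \frac{2 \left(-550\right)}{-2085595} = 4422143 \cdot \frac{1}{1213} - - \frac{220}{417119} = \frac{4422143}{1213} + \frac{220}{417119} = \frac{1844560132877}{505965347}$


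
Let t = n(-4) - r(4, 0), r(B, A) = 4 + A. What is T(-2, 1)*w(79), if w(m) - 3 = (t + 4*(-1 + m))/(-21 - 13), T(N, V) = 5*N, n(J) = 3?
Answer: 1045/17 ≈ 61.471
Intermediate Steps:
t = -1 (t = 3 - (4 + 0) = 3 - 1*4 = 3 - 4 = -1)
w(m) = 107/34 - 2*m/17 (w(m) = 3 + (-1 + 4*(-1 + m))/(-21 - 13) = 3 + (-1 + (-4 + 4*m))/(-34) = 3 + (-5 + 4*m)*(-1/34) = 3 + (5/34 - 2*m/17) = 107/34 - 2*m/17)
T(-2, 1)*w(79) = (5*(-2))*(107/34 - 2/17*79) = -10*(107/34 - 158/17) = -10*(-209/34) = 1045/17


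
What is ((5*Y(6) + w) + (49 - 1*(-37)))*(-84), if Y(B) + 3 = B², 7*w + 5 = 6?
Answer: -21096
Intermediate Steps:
w = ⅐ (w = -5/7 + (⅐)*6 = -5/7 + 6/7 = ⅐ ≈ 0.14286)
Y(B) = -3 + B²
((5*Y(6) + w) + (49 - 1*(-37)))*(-84) = ((5*(-3 + 6²) + ⅐) + (49 - 1*(-37)))*(-84) = ((5*(-3 + 36) + ⅐) + (49 + 37))*(-84) = ((5*33 + ⅐) + 86)*(-84) = ((165 + ⅐) + 86)*(-84) = (1156/7 + 86)*(-84) = (1758/7)*(-84) = -21096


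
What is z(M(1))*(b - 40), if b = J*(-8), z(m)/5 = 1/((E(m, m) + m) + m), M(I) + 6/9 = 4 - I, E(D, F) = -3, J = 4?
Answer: -216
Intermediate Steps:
M(I) = 10/3 - I (M(I) = -⅔ + (4 - I) = 10/3 - I)
z(m) = 5/(-3 + 2*m) (z(m) = 5/((-3 + m) + m) = 5/(-3 + 2*m))
b = -32 (b = 4*(-8) = -32)
z(M(1))*(b - 40) = (5/(-3 + 2*(10/3 - 1*1)))*(-32 - 40) = (5/(-3 + 2*(10/3 - 1)))*(-72) = (5/(-3 + 2*(7/3)))*(-72) = (5/(-3 + 14/3))*(-72) = (5/(5/3))*(-72) = (5*(⅗))*(-72) = 3*(-72) = -216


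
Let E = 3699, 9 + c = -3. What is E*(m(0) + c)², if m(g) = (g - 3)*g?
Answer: 532656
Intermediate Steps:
c = -12 (c = -9 - 3 = -12)
m(g) = g*(-3 + g) (m(g) = (-3 + g)*g = g*(-3 + g))
E*(m(0) + c)² = 3699*(0*(-3 + 0) - 12)² = 3699*(0*(-3) - 12)² = 3699*(0 - 12)² = 3699*(-12)² = 3699*144 = 532656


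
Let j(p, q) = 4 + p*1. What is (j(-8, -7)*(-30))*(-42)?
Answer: -5040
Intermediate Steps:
j(p, q) = 4 + p
(j(-8, -7)*(-30))*(-42) = ((4 - 8)*(-30))*(-42) = -4*(-30)*(-42) = 120*(-42) = -5040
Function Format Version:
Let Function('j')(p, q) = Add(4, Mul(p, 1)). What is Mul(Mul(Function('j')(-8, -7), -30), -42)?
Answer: -5040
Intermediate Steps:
Function('j')(p, q) = Add(4, p)
Mul(Mul(Function('j')(-8, -7), -30), -42) = Mul(Mul(Add(4, -8), -30), -42) = Mul(Mul(-4, -30), -42) = Mul(120, -42) = -5040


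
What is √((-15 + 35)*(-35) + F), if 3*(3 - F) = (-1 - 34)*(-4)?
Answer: I*√6693/3 ≈ 27.27*I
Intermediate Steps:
F = -131/3 (F = 3 - (-1 - 34)*(-4)/3 = 3 - (-35)*(-4)/3 = 3 - ⅓*140 = 3 - 140/3 = -131/3 ≈ -43.667)
√((-15 + 35)*(-35) + F) = √((-15 + 35)*(-35) - 131/3) = √(20*(-35) - 131/3) = √(-700 - 131/3) = √(-2231/3) = I*√6693/3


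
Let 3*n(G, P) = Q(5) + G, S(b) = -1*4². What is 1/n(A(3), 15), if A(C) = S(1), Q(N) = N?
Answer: -3/11 ≈ -0.27273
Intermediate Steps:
S(b) = -16 (S(b) = -1*16 = -16)
A(C) = -16
n(G, P) = 5/3 + G/3 (n(G, P) = (5 + G)/3 = 5/3 + G/3)
1/n(A(3), 15) = 1/(5/3 + (⅓)*(-16)) = 1/(5/3 - 16/3) = 1/(-11/3) = -3/11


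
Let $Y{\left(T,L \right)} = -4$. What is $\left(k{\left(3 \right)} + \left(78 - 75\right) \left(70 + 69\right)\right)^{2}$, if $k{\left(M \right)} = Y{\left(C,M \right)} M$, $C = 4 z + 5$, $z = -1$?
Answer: $164025$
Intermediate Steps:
$C = 1$ ($C = 4 \left(-1\right) + 5 = -4 + 5 = 1$)
$k{\left(M \right)} = - 4 M$
$\left(k{\left(3 \right)} + \left(78 - 75\right) \left(70 + 69\right)\right)^{2} = \left(\left(-4\right) 3 + \left(78 - 75\right) \left(70 + 69\right)\right)^{2} = \left(-12 + 3 \cdot 139\right)^{2} = \left(-12 + 417\right)^{2} = 405^{2} = 164025$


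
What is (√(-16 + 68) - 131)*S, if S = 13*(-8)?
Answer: 13624 - 208*√13 ≈ 12874.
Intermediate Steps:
S = -104
(√(-16 + 68) - 131)*S = (√(-16 + 68) - 131)*(-104) = (√52 - 131)*(-104) = (2*√13 - 131)*(-104) = (-131 + 2*√13)*(-104) = 13624 - 208*√13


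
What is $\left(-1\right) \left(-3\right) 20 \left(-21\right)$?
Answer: $-1260$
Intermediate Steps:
$\left(-1\right) \left(-3\right) 20 \left(-21\right) = 3 \cdot 20 \left(-21\right) = 60 \left(-21\right) = -1260$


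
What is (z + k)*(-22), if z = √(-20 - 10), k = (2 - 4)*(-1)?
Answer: -44 - 22*I*√30 ≈ -44.0 - 120.5*I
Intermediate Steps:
k = 2 (k = -2*(-1) = 2)
z = I*√30 (z = √(-30) = I*√30 ≈ 5.4772*I)
(z + k)*(-22) = (I*√30 + 2)*(-22) = (2 + I*√30)*(-22) = -44 - 22*I*√30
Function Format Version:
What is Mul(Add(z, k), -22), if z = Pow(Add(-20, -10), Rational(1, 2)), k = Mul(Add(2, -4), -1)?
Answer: Add(-44, Mul(-22, I, Pow(30, Rational(1, 2)))) ≈ Add(-44.000, Mul(-120.50, I))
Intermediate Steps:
k = 2 (k = Mul(-2, -1) = 2)
z = Mul(I, Pow(30, Rational(1, 2))) (z = Pow(-30, Rational(1, 2)) = Mul(I, Pow(30, Rational(1, 2))) ≈ Mul(5.4772, I))
Mul(Add(z, k), -22) = Mul(Add(Mul(I, Pow(30, Rational(1, 2))), 2), -22) = Mul(Add(2, Mul(I, Pow(30, Rational(1, 2)))), -22) = Add(-44, Mul(-22, I, Pow(30, Rational(1, 2))))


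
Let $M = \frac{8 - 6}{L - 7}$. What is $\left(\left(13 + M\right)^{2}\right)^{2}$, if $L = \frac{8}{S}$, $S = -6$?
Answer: $\frac{10355301121}{390625} \approx 26510.0$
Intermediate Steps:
$L = - \frac{4}{3}$ ($L = \frac{8}{-6} = 8 \left(- \frac{1}{6}\right) = - \frac{4}{3} \approx -1.3333$)
$M = - \frac{6}{25}$ ($M = \frac{8 - 6}{- \frac{4}{3} - 7} = \frac{2}{- \frac{25}{3}} = 2 \left(- \frac{3}{25}\right) = - \frac{6}{25} \approx -0.24$)
$\left(\left(13 + M\right)^{2}\right)^{2} = \left(\left(13 - \frac{6}{25}\right)^{2}\right)^{2} = \left(\left(\frac{319}{25}\right)^{2}\right)^{2} = \left(\frac{101761}{625}\right)^{2} = \frac{10355301121}{390625}$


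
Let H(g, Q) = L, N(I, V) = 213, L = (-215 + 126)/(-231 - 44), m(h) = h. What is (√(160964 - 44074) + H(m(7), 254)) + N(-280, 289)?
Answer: 58664/275 + √116890 ≈ 555.22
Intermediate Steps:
L = 89/275 (L = -89/(-275) = -89*(-1/275) = 89/275 ≈ 0.32364)
H(g, Q) = 89/275
(√(160964 - 44074) + H(m(7), 254)) + N(-280, 289) = (√(160964 - 44074) + 89/275) + 213 = (√116890 + 89/275) + 213 = (89/275 + √116890) + 213 = 58664/275 + √116890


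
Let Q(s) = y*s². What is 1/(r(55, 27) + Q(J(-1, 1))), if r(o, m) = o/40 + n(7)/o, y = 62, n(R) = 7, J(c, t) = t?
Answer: 440/27941 ≈ 0.015747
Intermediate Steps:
r(o, m) = 7/o + o/40 (r(o, m) = o/40 + 7/o = 7/o + o/40)
Q(s) = 62*s²
1/(r(55, 27) + Q(J(-1, 1))) = 1/((7/55 + (1/40)*55) + 62*1²) = 1/((7*(1/55) + 11/8) + 62*1) = 1/((7/55 + 11/8) + 62) = 1/(661/440 + 62) = 1/(27941/440) = 440/27941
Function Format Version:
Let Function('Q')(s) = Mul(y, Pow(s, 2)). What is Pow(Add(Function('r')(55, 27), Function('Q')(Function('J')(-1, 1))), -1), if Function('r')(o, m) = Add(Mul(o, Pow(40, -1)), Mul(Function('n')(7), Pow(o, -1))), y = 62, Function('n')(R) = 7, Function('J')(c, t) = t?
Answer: Rational(440, 27941) ≈ 0.015747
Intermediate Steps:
Function('r')(o, m) = Add(Mul(7, Pow(o, -1)), Mul(Rational(1, 40), o)) (Function('r')(o, m) = Add(Mul(o, Pow(40, -1)), Mul(7, Pow(o, -1))) = Add(Mul(o, Rational(1, 40)), Mul(7, Pow(o, -1))) = Add(Mul(Rational(1, 40), o), Mul(7, Pow(o, -1))) = Add(Mul(7, Pow(o, -1)), Mul(Rational(1, 40), o)))
Function('Q')(s) = Mul(62, Pow(s, 2))
Pow(Add(Function('r')(55, 27), Function('Q')(Function('J')(-1, 1))), -1) = Pow(Add(Add(Mul(7, Pow(55, -1)), Mul(Rational(1, 40), 55)), Mul(62, Pow(1, 2))), -1) = Pow(Add(Add(Mul(7, Rational(1, 55)), Rational(11, 8)), Mul(62, 1)), -1) = Pow(Add(Add(Rational(7, 55), Rational(11, 8)), 62), -1) = Pow(Add(Rational(661, 440), 62), -1) = Pow(Rational(27941, 440), -1) = Rational(440, 27941)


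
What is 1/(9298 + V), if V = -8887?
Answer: 1/411 ≈ 0.0024331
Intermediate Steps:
1/(9298 + V) = 1/(9298 - 8887) = 1/411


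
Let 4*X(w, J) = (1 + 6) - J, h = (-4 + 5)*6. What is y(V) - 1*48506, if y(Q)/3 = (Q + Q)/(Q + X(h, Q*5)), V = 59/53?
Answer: -630519/13 ≈ -48501.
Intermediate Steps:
h = 6 (h = 1*6 = 6)
X(w, J) = 7/4 - J/4 (X(w, J) = ((1 + 6) - J)/4 = (7 - J)/4 = 7/4 - J/4)
V = 59/53 (V = 59*(1/53) = 59/53 ≈ 1.1132)
y(Q) = 6*Q/(7/4 - Q/4) (y(Q) = 3*((Q + Q)/(Q + (7/4 - Q*5/4))) = 3*((2*Q)/(Q + (7/4 - 5*Q/4))) = 3*((2*Q)/(7/4 - Q/4)) = 3*(2*Q/(7/4 - Q/4)) = 6*Q/(7/4 - Q/4))
y(V) - 1*48506 = 24*(59/53)/(7 - 1*59/53) - 1*48506 = 24*(59/53)/(7 - 59/53) - 48506 = 24*(59/53)/(312/53) - 48506 = 24*(59/53)*(53/312) - 48506 = 59/13 - 48506 = -630519/13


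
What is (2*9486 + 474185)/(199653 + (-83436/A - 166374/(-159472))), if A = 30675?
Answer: 983059163800/397984947827 ≈ 2.4701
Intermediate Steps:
(2*9486 + 474185)/(199653 + (-83436/A - 166374/(-159472))) = (2*9486 + 474185)/(199653 + (-83436/30675 - 166374/(-159472))) = (18972 + 474185)/(199653 + (-83436*1/30675 - 166374*(-1/159472))) = 493157/(199653 + (-68/25 + 83187/79736)) = 493157/(199653 - 3342373/1993400) = 493157/(397984947827/1993400) = 493157*(1993400/397984947827) = 983059163800/397984947827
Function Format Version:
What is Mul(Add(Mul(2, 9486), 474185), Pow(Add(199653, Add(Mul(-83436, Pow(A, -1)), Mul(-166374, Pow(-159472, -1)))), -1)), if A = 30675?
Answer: Rational(983059163800, 397984947827) ≈ 2.4701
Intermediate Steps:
Mul(Add(Mul(2, 9486), 474185), Pow(Add(199653, Add(Mul(-83436, Pow(A, -1)), Mul(-166374, Pow(-159472, -1)))), -1)) = Mul(Add(Mul(2, 9486), 474185), Pow(Add(199653, Add(Mul(-83436, Pow(30675, -1)), Mul(-166374, Pow(-159472, -1)))), -1)) = Mul(Add(18972, 474185), Pow(Add(199653, Add(Mul(-83436, Rational(1, 30675)), Mul(-166374, Rational(-1, 159472)))), -1)) = Mul(493157, Pow(Add(199653, Add(Rational(-68, 25), Rational(83187, 79736))), -1)) = Mul(493157, Pow(Add(199653, Rational(-3342373, 1993400)), -1)) = Mul(493157, Pow(Rational(397984947827, 1993400), -1)) = Mul(493157, Rational(1993400, 397984947827)) = Rational(983059163800, 397984947827)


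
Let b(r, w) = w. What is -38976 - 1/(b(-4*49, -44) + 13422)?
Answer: -521420929/13378 ≈ -38976.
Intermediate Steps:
-38976 - 1/(b(-4*49, -44) + 13422) = -38976 - 1/(-44 + 13422) = -38976 - 1/13378 = -521420929/13378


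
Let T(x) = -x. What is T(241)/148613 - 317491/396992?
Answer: -47278965055/58998172096 ≈ -0.80136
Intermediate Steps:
T(241)/148613 - 317491/396992 = -1*241/148613 - 317491/396992 = -241*1/148613 - 317491*1/396992 = -241/148613 - 317491/396992 = -47278965055/58998172096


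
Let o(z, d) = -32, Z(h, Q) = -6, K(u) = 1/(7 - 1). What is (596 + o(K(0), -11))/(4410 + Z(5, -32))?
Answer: 47/367 ≈ 0.12807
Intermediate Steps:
K(u) = ⅙ (K(u) = 1/6 = ⅙)
(596 + o(K(0), -11))/(4410 + Z(5, -32)) = (596 - 32)/(4410 - 6) = 564/4404 = 564*(1/4404) = 47/367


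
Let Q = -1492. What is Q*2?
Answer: -2984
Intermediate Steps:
Q*2 = -1492*2 = -2984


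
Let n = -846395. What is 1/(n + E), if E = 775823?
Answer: -1/70572 ≈ -1.4170e-5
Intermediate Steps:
1/(n + E) = 1/(-846395 + 775823) = 1/(-70572) = -1/70572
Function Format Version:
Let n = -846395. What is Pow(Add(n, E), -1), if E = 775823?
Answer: Rational(-1, 70572) ≈ -1.4170e-5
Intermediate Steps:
Pow(Add(n, E), -1) = Pow(Add(-846395, 775823), -1) = Pow(-70572, -1) = Rational(-1, 70572)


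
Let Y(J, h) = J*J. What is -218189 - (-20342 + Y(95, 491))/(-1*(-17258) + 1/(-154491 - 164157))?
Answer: -1199867273692171/5499227183 ≈ -2.1819e+5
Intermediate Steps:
Y(J, h) = J²
-218189 - (-20342 + Y(95, 491))/(-1*(-17258) + 1/(-154491 - 164157)) = -218189 - (-20342 + 95²)/(-1*(-17258) + 1/(-154491 - 164157)) = -218189 - (-20342 + 9025)/(17258 + 1/(-318648)) = -218189 - (-11317)/(17258 - 1/318648) = -218189 - (-11317)/5499227183/318648 = -218189 - (-11317)*318648/5499227183 = -218189 - 1*(-3606139416/5499227183) = -218189 + 3606139416/5499227183 = -1199867273692171/5499227183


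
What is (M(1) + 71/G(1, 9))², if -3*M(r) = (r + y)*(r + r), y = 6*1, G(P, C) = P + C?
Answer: 5329/900 ≈ 5.9211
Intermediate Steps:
G(P, C) = C + P
y = 6
M(r) = -2*r*(6 + r)/3 (M(r) = -(r + 6)*(r + r)/3 = -(6 + r)*2*r/3 = -2*r*(6 + r)/3)
(M(1) + 71/G(1, 9))² = (-⅔*1*(6 + 1) + 71/(9 + 1))² = (-⅔*1*7 + 71/10)² = (-14/3 + 71*(⅒))² = (-14/3 + 71/10)² = (73/30)² = 5329/900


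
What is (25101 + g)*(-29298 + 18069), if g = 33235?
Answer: -655054944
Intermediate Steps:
(25101 + g)*(-29298 + 18069) = (25101 + 33235)*(-29298 + 18069) = 58336*(-11229) = -655054944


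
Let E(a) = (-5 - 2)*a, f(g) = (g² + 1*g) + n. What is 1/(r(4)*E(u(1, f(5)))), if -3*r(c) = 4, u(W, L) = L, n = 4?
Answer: 3/952 ≈ 0.0031513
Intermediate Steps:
f(g) = 4 + g + g² (f(g) = (g² + 1*g) + 4 = (g² + g) + 4 = (g + g²) + 4 = 4 + g + g²)
r(c) = -4/3 (r(c) = -⅓*4 = -4/3)
E(a) = -7*a
1/(r(4)*E(u(1, f(5)))) = 1/(-(-28)*(4 + 5 + 5²)/3) = 1/(-(-28)*(4 + 5 + 25)/3) = 1/(-(-28)*34/3) = 1/(-4/3*(-238)) = 1/(952/3) = 3/952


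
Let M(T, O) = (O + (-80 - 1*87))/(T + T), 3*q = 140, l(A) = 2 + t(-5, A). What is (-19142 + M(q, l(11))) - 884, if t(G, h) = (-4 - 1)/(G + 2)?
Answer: -80111/4 ≈ -20028.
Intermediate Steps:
t(G, h) = -5/(2 + G)
l(A) = 11/3 (l(A) = 2 - 5/(2 - 5) = 2 - 5/(-3) = 2 - 5*(-1/3) = 2 + 5/3 = 11/3)
q = 140/3 (q = (1/3)*140 = 140/3 ≈ 46.667)
M(T, O) = (-167 + O)/(2*T) (M(T, O) = (O + (-80 - 87))/((2*T)) = (O - 167)*(1/(2*T)) = (-167 + O)*(1/(2*T)) = (-167 + O)/(2*T))
(-19142 + M(q, l(11))) - 884 = (-19142 + (-167 + 11/3)/(2*(140/3))) - 884 = (-19142 + (1/2)*(3/140)*(-490/3)) - 884 = (-19142 - 7/4) - 884 = -76575/4 - 884 = -80111/4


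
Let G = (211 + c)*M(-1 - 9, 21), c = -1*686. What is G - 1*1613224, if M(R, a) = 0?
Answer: -1613224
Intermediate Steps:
c = -686
G = 0 (G = (211 - 686)*0 = -475*0 = 0)
G - 1*1613224 = 0 - 1*1613224 = 0 - 1613224 = -1613224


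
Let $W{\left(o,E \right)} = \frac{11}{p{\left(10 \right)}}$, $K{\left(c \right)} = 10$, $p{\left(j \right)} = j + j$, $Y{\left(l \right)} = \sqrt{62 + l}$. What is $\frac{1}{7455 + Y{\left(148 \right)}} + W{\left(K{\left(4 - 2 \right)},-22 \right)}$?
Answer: $\frac{5823753}{10586060} - \frac{\sqrt{210}}{55576815} \approx 0.55013$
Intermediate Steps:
$p{\left(j \right)} = 2 j$
$W{\left(o,E \right)} = \frac{11}{20}$ ($W{\left(o,E \right)} = \frac{11}{2 \cdot 10} = \frac{11}{20}$)
$\frac{1}{7455 + Y{\left(148 \right)}} + W{\left(K{\left(4 - 2 \right)},-22 \right)} = \frac{1}{7455 + \sqrt{62 + 148}} + \frac{11}{20} = \frac{1}{7455 + \sqrt{210}} + \frac{11}{20} = \frac{11}{20} + \frac{1}{7455 + \sqrt{210}}$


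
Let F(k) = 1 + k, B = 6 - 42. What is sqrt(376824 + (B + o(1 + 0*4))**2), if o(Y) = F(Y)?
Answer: 2*sqrt(94495) ≈ 614.80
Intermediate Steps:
B = -36
o(Y) = 1 + Y
sqrt(376824 + (B + o(1 + 0*4))**2) = sqrt(376824 + (-36 + (1 + (1 + 0*4)))**2) = sqrt(376824 + (-36 + (1 + (1 + 0)))**2) = sqrt(376824 + (-36 + (1 + 1))**2) = sqrt(376824 + (-36 + 2)**2) = sqrt(376824 + (-34)**2) = sqrt(376824 + 1156) = sqrt(377980) = 2*sqrt(94495)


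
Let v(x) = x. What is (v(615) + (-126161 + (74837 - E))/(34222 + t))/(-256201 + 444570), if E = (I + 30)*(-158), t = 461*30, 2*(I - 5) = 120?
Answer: 14757833/4525753594 ≈ 0.0032609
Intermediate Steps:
I = 65 (I = 5 + (1/2)*120 = 5 + 60 = 65)
t = 13830
E = -15010 (E = (65 + 30)*(-158) = 95*(-158) = -15010)
(v(615) + (-126161 + (74837 - E))/(34222 + t))/(-256201 + 444570) = (615 + (-126161 + (74837 - 1*(-15010)))/(34222 + 13830))/(-256201 + 444570) = (615 + (-126161 + (74837 + 15010))/48052)/188369 = (615 + (-126161 + 89847)*(1/48052))*(1/188369) = (615 - 36314*1/48052)*(1/188369) = (615 - 18157/24026)*(1/188369) = (14757833/24026)*(1/188369) = 14757833/4525753594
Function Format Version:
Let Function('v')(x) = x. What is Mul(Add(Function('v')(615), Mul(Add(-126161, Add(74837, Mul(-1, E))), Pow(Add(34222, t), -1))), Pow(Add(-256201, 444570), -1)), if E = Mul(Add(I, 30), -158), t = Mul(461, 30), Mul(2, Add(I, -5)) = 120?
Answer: Rational(14757833, 4525753594) ≈ 0.0032609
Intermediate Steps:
I = 65 (I = Add(5, Mul(Rational(1, 2), 120)) = Add(5, 60) = 65)
t = 13830
E = -15010 (E = Mul(Add(65, 30), -158) = Mul(95, -158) = -15010)
Mul(Add(Function('v')(615), Mul(Add(-126161, Add(74837, Mul(-1, E))), Pow(Add(34222, t), -1))), Pow(Add(-256201, 444570), -1)) = Mul(Add(615, Mul(Add(-126161, Add(74837, Mul(-1, -15010))), Pow(Add(34222, 13830), -1))), Pow(Add(-256201, 444570), -1)) = Mul(Add(615, Mul(Add(-126161, Add(74837, 15010)), Pow(48052, -1))), Pow(188369, -1)) = Mul(Add(615, Mul(Add(-126161, 89847), Rational(1, 48052))), Rational(1, 188369)) = Mul(Add(615, Mul(-36314, Rational(1, 48052))), Rational(1, 188369)) = Mul(Add(615, Rational(-18157, 24026)), Rational(1, 188369)) = Mul(Rational(14757833, 24026), Rational(1, 188369)) = Rational(14757833, 4525753594)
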